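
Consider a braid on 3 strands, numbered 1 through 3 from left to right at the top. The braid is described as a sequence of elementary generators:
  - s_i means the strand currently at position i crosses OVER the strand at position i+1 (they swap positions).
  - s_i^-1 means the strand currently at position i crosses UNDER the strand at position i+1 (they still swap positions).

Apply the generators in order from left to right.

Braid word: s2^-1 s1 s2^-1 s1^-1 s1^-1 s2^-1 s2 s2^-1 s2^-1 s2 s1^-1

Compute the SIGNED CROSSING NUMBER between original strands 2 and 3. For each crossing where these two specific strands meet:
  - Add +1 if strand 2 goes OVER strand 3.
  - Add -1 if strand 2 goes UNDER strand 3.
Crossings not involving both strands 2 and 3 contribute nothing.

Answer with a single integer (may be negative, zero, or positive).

Answer: -1

Derivation:
Gen 1: 2 under 3. Both 2&3? yes. Contrib: -1. Sum: -1
Gen 2: crossing 1x3. Both 2&3? no. Sum: -1
Gen 3: crossing 1x2. Both 2&3? no. Sum: -1
Gen 4: 3 under 2. Both 2&3? yes. Contrib: +1. Sum: 0
Gen 5: 2 under 3. Both 2&3? yes. Contrib: -1. Sum: -1
Gen 6: crossing 2x1. Both 2&3? no. Sum: -1
Gen 7: crossing 1x2. Both 2&3? no. Sum: -1
Gen 8: crossing 2x1. Both 2&3? no. Sum: -1
Gen 9: crossing 1x2. Both 2&3? no. Sum: -1
Gen 10: crossing 2x1. Both 2&3? no. Sum: -1
Gen 11: crossing 3x1. Both 2&3? no. Sum: -1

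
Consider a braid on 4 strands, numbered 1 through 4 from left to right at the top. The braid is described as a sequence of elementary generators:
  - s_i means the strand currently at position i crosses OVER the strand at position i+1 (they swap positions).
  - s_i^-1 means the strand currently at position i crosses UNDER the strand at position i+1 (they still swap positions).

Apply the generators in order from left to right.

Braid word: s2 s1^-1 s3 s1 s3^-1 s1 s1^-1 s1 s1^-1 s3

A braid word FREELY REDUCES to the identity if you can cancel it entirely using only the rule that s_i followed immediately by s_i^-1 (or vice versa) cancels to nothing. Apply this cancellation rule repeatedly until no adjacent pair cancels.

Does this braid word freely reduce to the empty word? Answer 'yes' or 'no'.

Answer: no

Derivation:
Gen 1 (s2): push. Stack: [s2]
Gen 2 (s1^-1): push. Stack: [s2 s1^-1]
Gen 3 (s3): push. Stack: [s2 s1^-1 s3]
Gen 4 (s1): push. Stack: [s2 s1^-1 s3 s1]
Gen 5 (s3^-1): push. Stack: [s2 s1^-1 s3 s1 s3^-1]
Gen 6 (s1): push. Stack: [s2 s1^-1 s3 s1 s3^-1 s1]
Gen 7 (s1^-1): cancels prior s1. Stack: [s2 s1^-1 s3 s1 s3^-1]
Gen 8 (s1): push. Stack: [s2 s1^-1 s3 s1 s3^-1 s1]
Gen 9 (s1^-1): cancels prior s1. Stack: [s2 s1^-1 s3 s1 s3^-1]
Gen 10 (s3): cancels prior s3^-1. Stack: [s2 s1^-1 s3 s1]
Reduced word: s2 s1^-1 s3 s1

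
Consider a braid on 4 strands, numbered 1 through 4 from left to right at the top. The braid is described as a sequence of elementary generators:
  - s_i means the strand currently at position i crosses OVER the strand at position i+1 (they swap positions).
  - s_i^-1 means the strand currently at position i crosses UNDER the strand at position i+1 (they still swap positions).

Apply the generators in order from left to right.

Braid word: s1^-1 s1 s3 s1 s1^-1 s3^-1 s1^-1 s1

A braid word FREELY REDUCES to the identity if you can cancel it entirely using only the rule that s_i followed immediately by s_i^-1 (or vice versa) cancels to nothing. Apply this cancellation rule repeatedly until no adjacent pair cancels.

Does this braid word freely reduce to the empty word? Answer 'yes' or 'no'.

Answer: yes

Derivation:
Gen 1 (s1^-1): push. Stack: [s1^-1]
Gen 2 (s1): cancels prior s1^-1. Stack: []
Gen 3 (s3): push. Stack: [s3]
Gen 4 (s1): push. Stack: [s3 s1]
Gen 5 (s1^-1): cancels prior s1. Stack: [s3]
Gen 6 (s3^-1): cancels prior s3. Stack: []
Gen 7 (s1^-1): push. Stack: [s1^-1]
Gen 8 (s1): cancels prior s1^-1. Stack: []
Reduced word: (empty)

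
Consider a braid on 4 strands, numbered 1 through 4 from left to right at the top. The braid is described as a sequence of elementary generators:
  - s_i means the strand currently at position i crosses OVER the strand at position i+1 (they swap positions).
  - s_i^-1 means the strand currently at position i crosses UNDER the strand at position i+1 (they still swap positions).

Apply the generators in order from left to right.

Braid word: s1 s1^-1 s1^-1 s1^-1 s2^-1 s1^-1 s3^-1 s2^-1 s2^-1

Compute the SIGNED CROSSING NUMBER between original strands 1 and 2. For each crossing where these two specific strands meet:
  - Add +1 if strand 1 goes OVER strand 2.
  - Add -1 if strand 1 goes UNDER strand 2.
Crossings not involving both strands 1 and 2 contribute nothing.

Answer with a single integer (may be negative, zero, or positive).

Answer: 2

Derivation:
Gen 1: 1 over 2. Both 1&2? yes. Contrib: +1. Sum: 1
Gen 2: 2 under 1. Both 1&2? yes. Contrib: +1. Sum: 2
Gen 3: 1 under 2. Both 1&2? yes. Contrib: -1. Sum: 1
Gen 4: 2 under 1. Both 1&2? yes. Contrib: +1. Sum: 2
Gen 5: crossing 2x3. Both 1&2? no. Sum: 2
Gen 6: crossing 1x3. Both 1&2? no. Sum: 2
Gen 7: crossing 2x4. Both 1&2? no. Sum: 2
Gen 8: crossing 1x4. Both 1&2? no. Sum: 2
Gen 9: crossing 4x1. Both 1&2? no. Sum: 2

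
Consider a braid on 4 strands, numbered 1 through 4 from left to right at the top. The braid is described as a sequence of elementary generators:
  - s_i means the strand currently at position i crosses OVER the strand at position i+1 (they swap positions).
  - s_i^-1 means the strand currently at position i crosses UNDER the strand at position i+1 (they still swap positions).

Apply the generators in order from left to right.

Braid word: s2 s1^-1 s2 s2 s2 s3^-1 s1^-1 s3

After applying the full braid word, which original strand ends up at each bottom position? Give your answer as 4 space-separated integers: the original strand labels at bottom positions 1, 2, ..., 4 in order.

Gen 1 (s2): strand 2 crosses over strand 3. Perm now: [1 3 2 4]
Gen 2 (s1^-1): strand 1 crosses under strand 3. Perm now: [3 1 2 4]
Gen 3 (s2): strand 1 crosses over strand 2. Perm now: [3 2 1 4]
Gen 4 (s2): strand 2 crosses over strand 1. Perm now: [3 1 2 4]
Gen 5 (s2): strand 1 crosses over strand 2. Perm now: [3 2 1 4]
Gen 6 (s3^-1): strand 1 crosses under strand 4. Perm now: [3 2 4 1]
Gen 7 (s1^-1): strand 3 crosses under strand 2. Perm now: [2 3 4 1]
Gen 8 (s3): strand 4 crosses over strand 1. Perm now: [2 3 1 4]

Answer: 2 3 1 4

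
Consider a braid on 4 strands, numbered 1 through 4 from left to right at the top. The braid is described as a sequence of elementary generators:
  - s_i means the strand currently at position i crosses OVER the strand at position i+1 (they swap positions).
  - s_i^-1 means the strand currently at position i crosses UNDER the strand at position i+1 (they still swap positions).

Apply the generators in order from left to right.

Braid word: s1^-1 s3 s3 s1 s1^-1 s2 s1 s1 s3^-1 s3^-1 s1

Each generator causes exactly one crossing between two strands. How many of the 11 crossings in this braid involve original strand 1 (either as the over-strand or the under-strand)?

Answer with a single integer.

Answer: 6

Derivation:
Gen 1: crossing 1x2. Involves strand 1? yes. Count so far: 1
Gen 2: crossing 3x4. Involves strand 1? no. Count so far: 1
Gen 3: crossing 4x3. Involves strand 1? no. Count so far: 1
Gen 4: crossing 2x1. Involves strand 1? yes. Count so far: 2
Gen 5: crossing 1x2. Involves strand 1? yes. Count so far: 3
Gen 6: crossing 1x3. Involves strand 1? yes. Count so far: 4
Gen 7: crossing 2x3. Involves strand 1? no. Count so far: 4
Gen 8: crossing 3x2. Involves strand 1? no. Count so far: 4
Gen 9: crossing 1x4. Involves strand 1? yes. Count so far: 5
Gen 10: crossing 4x1. Involves strand 1? yes. Count so far: 6
Gen 11: crossing 2x3. Involves strand 1? no. Count so far: 6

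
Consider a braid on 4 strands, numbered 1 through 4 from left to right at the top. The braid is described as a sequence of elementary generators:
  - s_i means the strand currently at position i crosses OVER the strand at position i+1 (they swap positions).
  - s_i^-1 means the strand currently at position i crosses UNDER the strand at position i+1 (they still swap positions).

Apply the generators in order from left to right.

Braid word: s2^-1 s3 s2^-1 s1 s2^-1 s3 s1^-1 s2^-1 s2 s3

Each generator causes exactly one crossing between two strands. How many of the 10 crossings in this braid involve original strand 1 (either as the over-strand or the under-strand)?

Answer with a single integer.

Answer: 4

Derivation:
Gen 1: crossing 2x3. Involves strand 1? no. Count so far: 0
Gen 2: crossing 2x4. Involves strand 1? no. Count so far: 0
Gen 3: crossing 3x4. Involves strand 1? no. Count so far: 0
Gen 4: crossing 1x4. Involves strand 1? yes. Count so far: 1
Gen 5: crossing 1x3. Involves strand 1? yes. Count so far: 2
Gen 6: crossing 1x2. Involves strand 1? yes. Count so far: 3
Gen 7: crossing 4x3. Involves strand 1? no. Count so far: 3
Gen 8: crossing 4x2. Involves strand 1? no. Count so far: 3
Gen 9: crossing 2x4. Involves strand 1? no. Count so far: 3
Gen 10: crossing 2x1. Involves strand 1? yes. Count so far: 4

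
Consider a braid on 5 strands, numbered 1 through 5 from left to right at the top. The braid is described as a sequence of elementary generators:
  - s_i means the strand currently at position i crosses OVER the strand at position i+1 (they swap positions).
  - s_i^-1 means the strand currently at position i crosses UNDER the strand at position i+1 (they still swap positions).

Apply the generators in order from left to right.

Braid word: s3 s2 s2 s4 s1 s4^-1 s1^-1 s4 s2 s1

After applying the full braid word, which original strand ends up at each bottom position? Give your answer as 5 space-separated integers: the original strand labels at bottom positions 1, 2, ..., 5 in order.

Answer: 4 1 2 5 3

Derivation:
Gen 1 (s3): strand 3 crosses over strand 4. Perm now: [1 2 4 3 5]
Gen 2 (s2): strand 2 crosses over strand 4. Perm now: [1 4 2 3 5]
Gen 3 (s2): strand 4 crosses over strand 2. Perm now: [1 2 4 3 5]
Gen 4 (s4): strand 3 crosses over strand 5. Perm now: [1 2 4 5 3]
Gen 5 (s1): strand 1 crosses over strand 2. Perm now: [2 1 4 5 3]
Gen 6 (s4^-1): strand 5 crosses under strand 3. Perm now: [2 1 4 3 5]
Gen 7 (s1^-1): strand 2 crosses under strand 1. Perm now: [1 2 4 3 5]
Gen 8 (s4): strand 3 crosses over strand 5. Perm now: [1 2 4 5 3]
Gen 9 (s2): strand 2 crosses over strand 4. Perm now: [1 4 2 5 3]
Gen 10 (s1): strand 1 crosses over strand 4. Perm now: [4 1 2 5 3]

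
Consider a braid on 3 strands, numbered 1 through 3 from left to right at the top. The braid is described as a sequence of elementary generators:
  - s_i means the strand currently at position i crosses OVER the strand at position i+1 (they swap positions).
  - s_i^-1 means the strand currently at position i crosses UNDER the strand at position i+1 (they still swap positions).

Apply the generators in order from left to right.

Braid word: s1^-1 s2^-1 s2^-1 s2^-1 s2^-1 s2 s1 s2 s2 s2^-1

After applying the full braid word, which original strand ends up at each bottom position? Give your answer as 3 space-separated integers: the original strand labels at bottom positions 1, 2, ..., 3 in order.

Gen 1 (s1^-1): strand 1 crosses under strand 2. Perm now: [2 1 3]
Gen 2 (s2^-1): strand 1 crosses under strand 3. Perm now: [2 3 1]
Gen 3 (s2^-1): strand 3 crosses under strand 1. Perm now: [2 1 3]
Gen 4 (s2^-1): strand 1 crosses under strand 3. Perm now: [2 3 1]
Gen 5 (s2^-1): strand 3 crosses under strand 1. Perm now: [2 1 3]
Gen 6 (s2): strand 1 crosses over strand 3. Perm now: [2 3 1]
Gen 7 (s1): strand 2 crosses over strand 3. Perm now: [3 2 1]
Gen 8 (s2): strand 2 crosses over strand 1. Perm now: [3 1 2]
Gen 9 (s2): strand 1 crosses over strand 2. Perm now: [3 2 1]
Gen 10 (s2^-1): strand 2 crosses under strand 1. Perm now: [3 1 2]

Answer: 3 1 2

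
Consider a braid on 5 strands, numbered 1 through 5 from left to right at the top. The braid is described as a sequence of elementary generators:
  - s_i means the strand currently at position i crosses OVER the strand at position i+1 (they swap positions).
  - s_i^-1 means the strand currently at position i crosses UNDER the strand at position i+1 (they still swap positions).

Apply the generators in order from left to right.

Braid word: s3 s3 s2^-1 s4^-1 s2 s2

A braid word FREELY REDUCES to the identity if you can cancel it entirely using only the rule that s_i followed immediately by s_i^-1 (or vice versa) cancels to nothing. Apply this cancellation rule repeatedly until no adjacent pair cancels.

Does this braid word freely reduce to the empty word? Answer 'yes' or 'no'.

Gen 1 (s3): push. Stack: [s3]
Gen 2 (s3): push. Stack: [s3 s3]
Gen 3 (s2^-1): push. Stack: [s3 s3 s2^-1]
Gen 4 (s4^-1): push. Stack: [s3 s3 s2^-1 s4^-1]
Gen 5 (s2): push. Stack: [s3 s3 s2^-1 s4^-1 s2]
Gen 6 (s2): push. Stack: [s3 s3 s2^-1 s4^-1 s2 s2]
Reduced word: s3 s3 s2^-1 s4^-1 s2 s2

Answer: no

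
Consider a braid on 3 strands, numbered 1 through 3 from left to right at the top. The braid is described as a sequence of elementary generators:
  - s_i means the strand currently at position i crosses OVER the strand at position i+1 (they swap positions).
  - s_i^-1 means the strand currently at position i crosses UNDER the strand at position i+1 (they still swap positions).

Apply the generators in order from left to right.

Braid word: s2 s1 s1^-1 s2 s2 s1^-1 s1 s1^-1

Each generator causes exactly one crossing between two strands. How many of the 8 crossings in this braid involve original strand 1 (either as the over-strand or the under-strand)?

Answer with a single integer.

Answer: 5

Derivation:
Gen 1: crossing 2x3. Involves strand 1? no. Count so far: 0
Gen 2: crossing 1x3. Involves strand 1? yes. Count so far: 1
Gen 3: crossing 3x1. Involves strand 1? yes. Count so far: 2
Gen 4: crossing 3x2. Involves strand 1? no. Count so far: 2
Gen 5: crossing 2x3. Involves strand 1? no. Count so far: 2
Gen 6: crossing 1x3. Involves strand 1? yes. Count so far: 3
Gen 7: crossing 3x1. Involves strand 1? yes. Count so far: 4
Gen 8: crossing 1x3. Involves strand 1? yes. Count so far: 5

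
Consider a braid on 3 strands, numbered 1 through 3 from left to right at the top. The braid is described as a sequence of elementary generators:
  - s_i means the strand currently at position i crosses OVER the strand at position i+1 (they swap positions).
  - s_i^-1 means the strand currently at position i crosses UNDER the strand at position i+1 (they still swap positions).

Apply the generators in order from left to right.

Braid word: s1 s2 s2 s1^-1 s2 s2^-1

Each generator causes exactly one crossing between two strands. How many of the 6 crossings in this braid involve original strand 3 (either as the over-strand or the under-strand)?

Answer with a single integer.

Answer: 4

Derivation:
Gen 1: crossing 1x2. Involves strand 3? no. Count so far: 0
Gen 2: crossing 1x3. Involves strand 3? yes. Count so far: 1
Gen 3: crossing 3x1. Involves strand 3? yes. Count so far: 2
Gen 4: crossing 2x1. Involves strand 3? no. Count so far: 2
Gen 5: crossing 2x3. Involves strand 3? yes. Count so far: 3
Gen 6: crossing 3x2. Involves strand 3? yes. Count so far: 4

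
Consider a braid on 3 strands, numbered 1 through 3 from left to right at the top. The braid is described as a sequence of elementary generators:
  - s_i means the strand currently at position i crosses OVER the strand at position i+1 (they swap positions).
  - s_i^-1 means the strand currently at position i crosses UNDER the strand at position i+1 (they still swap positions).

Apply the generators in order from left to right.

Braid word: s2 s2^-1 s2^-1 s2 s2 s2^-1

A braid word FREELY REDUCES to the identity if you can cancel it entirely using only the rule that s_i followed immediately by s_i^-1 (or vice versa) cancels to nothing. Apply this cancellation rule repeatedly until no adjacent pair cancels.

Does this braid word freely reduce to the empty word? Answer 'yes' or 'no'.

Answer: yes

Derivation:
Gen 1 (s2): push. Stack: [s2]
Gen 2 (s2^-1): cancels prior s2. Stack: []
Gen 3 (s2^-1): push. Stack: [s2^-1]
Gen 4 (s2): cancels prior s2^-1. Stack: []
Gen 5 (s2): push. Stack: [s2]
Gen 6 (s2^-1): cancels prior s2. Stack: []
Reduced word: (empty)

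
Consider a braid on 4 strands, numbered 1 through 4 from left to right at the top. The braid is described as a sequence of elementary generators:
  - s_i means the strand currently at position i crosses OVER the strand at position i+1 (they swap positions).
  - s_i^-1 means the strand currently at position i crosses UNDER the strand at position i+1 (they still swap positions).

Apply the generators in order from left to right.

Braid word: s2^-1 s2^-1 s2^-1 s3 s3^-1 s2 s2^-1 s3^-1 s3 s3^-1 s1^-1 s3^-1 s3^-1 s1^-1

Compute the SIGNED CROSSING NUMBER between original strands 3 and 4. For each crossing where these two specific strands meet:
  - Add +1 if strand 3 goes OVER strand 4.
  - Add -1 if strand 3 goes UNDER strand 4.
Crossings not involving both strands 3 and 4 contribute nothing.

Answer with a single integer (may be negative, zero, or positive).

Gen 1: crossing 2x3. Both 3&4? no. Sum: 0
Gen 2: crossing 3x2. Both 3&4? no. Sum: 0
Gen 3: crossing 2x3. Both 3&4? no. Sum: 0
Gen 4: crossing 2x4. Both 3&4? no. Sum: 0
Gen 5: crossing 4x2. Both 3&4? no. Sum: 0
Gen 6: crossing 3x2. Both 3&4? no. Sum: 0
Gen 7: crossing 2x3. Both 3&4? no. Sum: 0
Gen 8: crossing 2x4. Both 3&4? no. Sum: 0
Gen 9: crossing 4x2. Both 3&4? no. Sum: 0
Gen 10: crossing 2x4. Both 3&4? no. Sum: 0
Gen 11: crossing 1x3. Both 3&4? no. Sum: 0
Gen 12: crossing 4x2. Both 3&4? no. Sum: 0
Gen 13: crossing 2x4. Both 3&4? no. Sum: 0
Gen 14: crossing 3x1. Both 3&4? no. Sum: 0

Answer: 0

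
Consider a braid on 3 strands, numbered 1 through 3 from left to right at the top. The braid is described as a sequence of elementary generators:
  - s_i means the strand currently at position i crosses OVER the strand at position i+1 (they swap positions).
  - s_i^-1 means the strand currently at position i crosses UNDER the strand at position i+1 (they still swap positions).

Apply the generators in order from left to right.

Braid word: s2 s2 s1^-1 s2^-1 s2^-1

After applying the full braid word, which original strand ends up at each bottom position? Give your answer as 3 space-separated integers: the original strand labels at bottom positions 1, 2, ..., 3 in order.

Gen 1 (s2): strand 2 crosses over strand 3. Perm now: [1 3 2]
Gen 2 (s2): strand 3 crosses over strand 2. Perm now: [1 2 3]
Gen 3 (s1^-1): strand 1 crosses under strand 2. Perm now: [2 1 3]
Gen 4 (s2^-1): strand 1 crosses under strand 3. Perm now: [2 3 1]
Gen 5 (s2^-1): strand 3 crosses under strand 1. Perm now: [2 1 3]

Answer: 2 1 3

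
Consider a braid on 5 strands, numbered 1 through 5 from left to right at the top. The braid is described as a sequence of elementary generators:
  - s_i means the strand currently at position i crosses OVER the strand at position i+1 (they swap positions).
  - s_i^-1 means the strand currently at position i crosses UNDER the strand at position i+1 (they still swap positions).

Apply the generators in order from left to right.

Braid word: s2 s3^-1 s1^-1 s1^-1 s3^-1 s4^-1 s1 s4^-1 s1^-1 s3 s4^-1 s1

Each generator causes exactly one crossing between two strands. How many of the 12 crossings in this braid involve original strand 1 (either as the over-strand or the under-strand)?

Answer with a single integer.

Gen 1: crossing 2x3. Involves strand 1? no. Count so far: 0
Gen 2: crossing 2x4. Involves strand 1? no. Count so far: 0
Gen 3: crossing 1x3. Involves strand 1? yes. Count so far: 1
Gen 4: crossing 3x1. Involves strand 1? yes. Count so far: 2
Gen 5: crossing 4x2. Involves strand 1? no. Count so far: 2
Gen 6: crossing 4x5. Involves strand 1? no. Count so far: 2
Gen 7: crossing 1x3. Involves strand 1? yes. Count so far: 3
Gen 8: crossing 5x4. Involves strand 1? no. Count so far: 3
Gen 9: crossing 3x1. Involves strand 1? yes. Count so far: 4
Gen 10: crossing 2x4. Involves strand 1? no. Count so far: 4
Gen 11: crossing 2x5. Involves strand 1? no. Count so far: 4
Gen 12: crossing 1x3. Involves strand 1? yes. Count so far: 5

Answer: 5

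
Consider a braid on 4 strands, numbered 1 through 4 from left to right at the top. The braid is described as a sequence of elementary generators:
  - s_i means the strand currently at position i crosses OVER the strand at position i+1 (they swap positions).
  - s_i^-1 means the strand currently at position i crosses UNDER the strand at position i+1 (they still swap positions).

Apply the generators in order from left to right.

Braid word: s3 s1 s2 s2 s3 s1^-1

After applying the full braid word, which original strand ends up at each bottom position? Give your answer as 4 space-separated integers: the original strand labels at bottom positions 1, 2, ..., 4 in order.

Gen 1 (s3): strand 3 crosses over strand 4. Perm now: [1 2 4 3]
Gen 2 (s1): strand 1 crosses over strand 2. Perm now: [2 1 4 3]
Gen 3 (s2): strand 1 crosses over strand 4. Perm now: [2 4 1 3]
Gen 4 (s2): strand 4 crosses over strand 1. Perm now: [2 1 4 3]
Gen 5 (s3): strand 4 crosses over strand 3. Perm now: [2 1 3 4]
Gen 6 (s1^-1): strand 2 crosses under strand 1. Perm now: [1 2 3 4]

Answer: 1 2 3 4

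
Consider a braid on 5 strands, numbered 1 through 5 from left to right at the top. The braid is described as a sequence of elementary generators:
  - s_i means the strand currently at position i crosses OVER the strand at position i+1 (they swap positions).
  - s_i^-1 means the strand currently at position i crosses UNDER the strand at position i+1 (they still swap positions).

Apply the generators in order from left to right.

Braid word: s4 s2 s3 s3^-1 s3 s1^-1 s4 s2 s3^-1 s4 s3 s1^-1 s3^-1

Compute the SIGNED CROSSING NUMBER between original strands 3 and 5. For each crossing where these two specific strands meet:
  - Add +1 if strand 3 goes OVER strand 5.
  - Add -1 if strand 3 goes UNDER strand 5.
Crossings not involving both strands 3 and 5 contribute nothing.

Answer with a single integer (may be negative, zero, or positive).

Answer: -1

Derivation:
Gen 1: crossing 4x5. Both 3&5? no. Sum: 0
Gen 2: crossing 2x3. Both 3&5? no. Sum: 0
Gen 3: crossing 2x5. Both 3&5? no. Sum: 0
Gen 4: crossing 5x2. Both 3&5? no. Sum: 0
Gen 5: crossing 2x5. Both 3&5? no. Sum: 0
Gen 6: crossing 1x3. Both 3&5? no. Sum: 0
Gen 7: crossing 2x4. Both 3&5? no. Sum: 0
Gen 8: crossing 1x5. Both 3&5? no. Sum: 0
Gen 9: crossing 1x4. Both 3&5? no. Sum: 0
Gen 10: crossing 1x2. Both 3&5? no. Sum: 0
Gen 11: crossing 4x2. Both 3&5? no. Sum: 0
Gen 12: 3 under 5. Both 3&5? yes. Contrib: -1. Sum: -1
Gen 13: crossing 2x4. Both 3&5? no. Sum: -1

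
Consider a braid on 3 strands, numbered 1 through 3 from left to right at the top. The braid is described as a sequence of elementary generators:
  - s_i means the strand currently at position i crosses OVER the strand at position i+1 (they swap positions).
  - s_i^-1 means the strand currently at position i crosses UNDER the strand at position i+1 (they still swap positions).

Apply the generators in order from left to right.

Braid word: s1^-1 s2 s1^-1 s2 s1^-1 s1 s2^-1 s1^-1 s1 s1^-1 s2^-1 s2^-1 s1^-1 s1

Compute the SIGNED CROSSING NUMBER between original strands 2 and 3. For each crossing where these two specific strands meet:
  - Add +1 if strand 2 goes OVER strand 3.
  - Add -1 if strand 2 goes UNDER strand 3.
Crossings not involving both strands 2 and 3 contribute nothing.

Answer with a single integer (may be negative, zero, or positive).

Gen 1: crossing 1x2. Both 2&3? no. Sum: 0
Gen 2: crossing 1x3. Both 2&3? no. Sum: 0
Gen 3: 2 under 3. Both 2&3? yes. Contrib: -1. Sum: -1
Gen 4: crossing 2x1. Both 2&3? no. Sum: -1
Gen 5: crossing 3x1. Both 2&3? no. Sum: -1
Gen 6: crossing 1x3. Both 2&3? no. Sum: -1
Gen 7: crossing 1x2. Both 2&3? no. Sum: -1
Gen 8: 3 under 2. Both 2&3? yes. Contrib: +1. Sum: 0
Gen 9: 2 over 3. Both 2&3? yes. Contrib: +1. Sum: 1
Gen 10: 3 under 2. Both 2&3? yes. Contrib: +1. Sum: 2
Gen 11: crossing 3x1. Both 2&3? no. Sum: 2
Gen 12: crossing 1x3. Both 2&3? no. Sum: 2
Gen 13: 2 under 3. Both 2&3? yes. Contrib: -1. Sum: 1
Gen 14: 3 over 2. Both 2&3? yes. Contrib: -1. Sum: 0

Answer: 0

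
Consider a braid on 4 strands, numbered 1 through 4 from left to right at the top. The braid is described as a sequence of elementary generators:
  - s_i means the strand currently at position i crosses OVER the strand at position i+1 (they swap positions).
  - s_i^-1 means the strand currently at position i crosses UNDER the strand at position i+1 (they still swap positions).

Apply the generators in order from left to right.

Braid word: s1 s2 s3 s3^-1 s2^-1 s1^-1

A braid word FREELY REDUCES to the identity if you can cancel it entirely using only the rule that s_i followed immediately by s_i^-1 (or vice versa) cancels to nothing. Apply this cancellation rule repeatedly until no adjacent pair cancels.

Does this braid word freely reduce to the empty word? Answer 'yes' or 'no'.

Gen 1 (s1): push. Stack: [s1]
Gen 2 (s2): push. Stack: [s1 s2]
Gen 3 (s3): push. Stack: [s1 s2 s3]
Gen 4 (s3^-1): cancels prior s3. Stack: [s1 s2]
Gen 5 (s2^-1): cancels prior s2. Stack: [s1]
Gen 6 (s1^-1): cancels prior s1. Stack: []
Reduced word: (empty)

Answer: yes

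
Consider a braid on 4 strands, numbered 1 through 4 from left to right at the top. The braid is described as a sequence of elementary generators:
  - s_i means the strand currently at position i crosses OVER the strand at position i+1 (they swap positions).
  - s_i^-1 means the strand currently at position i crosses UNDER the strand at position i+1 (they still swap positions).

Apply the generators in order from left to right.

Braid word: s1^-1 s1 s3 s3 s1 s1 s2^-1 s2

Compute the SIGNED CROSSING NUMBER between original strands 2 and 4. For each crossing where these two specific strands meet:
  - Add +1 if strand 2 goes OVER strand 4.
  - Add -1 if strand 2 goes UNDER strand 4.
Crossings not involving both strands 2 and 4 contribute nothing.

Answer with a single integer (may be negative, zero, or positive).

Gen 1: crossing 1x2. Both 2&4? no. Sum: 0
Gen 2: crossing 2x1. Both 2&4? no. Sum: 0
Gen 3: crossing 3x4. Both 2&4? no. Sum: 0
Gen 4: crossing 4x3. Both 2&4? no. Sum: 0
Gen 5: crossing 1x2. Both 2&4? no. Sum: 0
Gen 6: crossing 2x1. Both 2&4? no. Sum: 0
Gen 7: crossing 2x3. Both 2&4? no. Sum: 0
Gen 8: crossing 3x2. Both 2&4? no. Sum: 0

Answer: 0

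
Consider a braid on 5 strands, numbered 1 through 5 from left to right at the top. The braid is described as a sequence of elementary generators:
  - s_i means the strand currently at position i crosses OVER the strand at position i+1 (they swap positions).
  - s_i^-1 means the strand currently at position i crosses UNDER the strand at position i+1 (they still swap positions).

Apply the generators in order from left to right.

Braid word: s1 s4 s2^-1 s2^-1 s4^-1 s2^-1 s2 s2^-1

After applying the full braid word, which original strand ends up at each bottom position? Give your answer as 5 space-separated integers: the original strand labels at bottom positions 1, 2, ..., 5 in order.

Answer: 2 3 1 4 5

Derivation:
Gen 1 (s1): strand 1 crosses over strand 2. Perm now: [2 1 3 4 5]
Gen 2 (s4): strand 4 crosses over strand 5. Perm now: [2 1 3 5 4]
Gen 3 (s2^-1): strand 1 crosses under strand 3. Perm now: [2 3 1 5 4]
Gen 4 (s2^-1): strand 3 crosses under strand 1. Perm now: [2 1 3 5 4]
Gen 5 (s4^-1): strand 5 crosses under strand 4. Perm now: [2 1 3 4 5]
Gen 6 (s2^-1): strand 1 crosses under strand 3. Perm now: [2 3 1 4 5]
Gen 7 (s2): strand 3 crosses over strand 1. Perm now: [2 1 3 4 5]
Gen 8 (s2^-1): strand 1 crosses under strand 3. Perm now: [2 3 1 4 5]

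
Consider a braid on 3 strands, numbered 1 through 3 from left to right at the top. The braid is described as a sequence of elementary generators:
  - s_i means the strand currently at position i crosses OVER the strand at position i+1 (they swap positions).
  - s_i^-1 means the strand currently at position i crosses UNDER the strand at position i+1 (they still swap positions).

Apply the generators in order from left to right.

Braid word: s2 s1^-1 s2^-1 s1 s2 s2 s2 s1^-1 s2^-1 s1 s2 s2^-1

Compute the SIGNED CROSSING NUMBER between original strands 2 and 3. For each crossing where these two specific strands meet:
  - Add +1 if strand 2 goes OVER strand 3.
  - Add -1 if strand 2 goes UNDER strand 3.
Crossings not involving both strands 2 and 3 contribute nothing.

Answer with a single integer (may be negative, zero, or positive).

Answer: -1

Derivation:
Gen 1: 2 over 3. Both 2&3? yes. Contrib: +1. Sum: 1
Gen 2: crossing 1x3. Both 2&3? no. Sum: 1
Gen 3: crossing 1x2. Both 2&3? no. Sum: 1
Gen 4: 3 over 2. Both 2&3? yes. Contrib: -1. Sum: 0
Gen 5: crossing 3x1. Both 2&3? no. Sum: 0
Gen 6: crossing 1x3. Both 2&3? no. Sum: 0
Gen 7: crossing 3x1. Both 2&3? no. Sum: 0
Gen 8: crossing 2x1. Both 2&3? no. Sum: 0
Gen 9: 2 under 3. Both 2&3? yes. Contrib: -1. Sum: -1
Gen 10: crossing 1x3. Both 2&3? no. Sum: -1
Gen 11: crossing 1x2. Both 2&3? no. Sum: -1
Gen 12: crossing 2x1. Both 2&3? no. Sum: -1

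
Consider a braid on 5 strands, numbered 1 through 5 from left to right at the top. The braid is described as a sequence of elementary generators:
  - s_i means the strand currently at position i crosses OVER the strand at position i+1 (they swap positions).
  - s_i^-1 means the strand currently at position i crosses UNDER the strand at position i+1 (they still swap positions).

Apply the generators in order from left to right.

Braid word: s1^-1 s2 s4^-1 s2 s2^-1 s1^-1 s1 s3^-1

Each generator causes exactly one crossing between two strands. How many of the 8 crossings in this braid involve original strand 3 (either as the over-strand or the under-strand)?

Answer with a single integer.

Answer: 5

Derivation:
Gen 1: crossing 1x2. Involves strand 3? no. Count so far: 0
Gen 2: crossing 1x3. Involves strand 3? yes. Count so far: 1
Gen 3: crossing 4x5. Involves strand 3? no. Count so far: 1
Gen 4: crossing 3x1. Involves strand 3? yes. Count so far: 2
Gen 5: crossing 1x3. Involves strand 3? yes. Count so far: 3
Gen 6: crossing 2x3. Involves strand 3? yes. Count so far: 4
Gen 7: crossing 3x2. Involves strand 3? yes. Count so far: 5
Gen 8: crossing 1x5. Involves strand 3? no. Count so far: 5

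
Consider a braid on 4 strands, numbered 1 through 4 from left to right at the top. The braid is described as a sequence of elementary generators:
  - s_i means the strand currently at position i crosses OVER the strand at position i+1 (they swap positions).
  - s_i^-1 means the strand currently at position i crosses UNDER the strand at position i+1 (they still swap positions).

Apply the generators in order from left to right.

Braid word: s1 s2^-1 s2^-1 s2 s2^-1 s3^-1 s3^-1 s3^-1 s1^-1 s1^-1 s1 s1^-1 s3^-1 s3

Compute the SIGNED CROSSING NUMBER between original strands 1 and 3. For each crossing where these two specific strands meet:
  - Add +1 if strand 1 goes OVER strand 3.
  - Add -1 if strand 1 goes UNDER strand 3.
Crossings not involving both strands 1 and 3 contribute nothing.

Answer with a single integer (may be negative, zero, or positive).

Gen 1: crossing 1x2. Both 1&3? no. Sum: 0
Gen 2: 1 under 3. Both 1&3? yes. Contrib: -1. Sum: -1
Gen 3: 3 under 1. Both 1&3? yes. Contrib: +1. Sum: 0
Gen 4: 1 over 3. Both 1&3? yes. Contrib: +1. Sum: 1
Gen 5: 3 under 1. Both 1&3? yes. Contrib: +1. Sum: 2
Gen 6: crossing 3x4. Both 1&3? no. Sum: 2
Gen 7: crossing 4x3. Both 1&3? no. Sum: 2
Gen 8: crossing 3x4. Both 1&3? no. Sum: 2
Gen 9: crossing 2x1. Both 1&3? no. Sum: 2
Gen 10: crossing 1x2. Both 1&3? no. Sum: 2
Gen 11: crossing 2x1. Both 1&3? no. Sum: 2
Gen 12: crossing 1x2. Both 1&3? no. Sum: 2
Gen 13: crossing 4x3. Both 1&3? no. Sum: 2
Gen 14: crossing 3x4. Both 1&3? no. Sum: 2

Answer: 2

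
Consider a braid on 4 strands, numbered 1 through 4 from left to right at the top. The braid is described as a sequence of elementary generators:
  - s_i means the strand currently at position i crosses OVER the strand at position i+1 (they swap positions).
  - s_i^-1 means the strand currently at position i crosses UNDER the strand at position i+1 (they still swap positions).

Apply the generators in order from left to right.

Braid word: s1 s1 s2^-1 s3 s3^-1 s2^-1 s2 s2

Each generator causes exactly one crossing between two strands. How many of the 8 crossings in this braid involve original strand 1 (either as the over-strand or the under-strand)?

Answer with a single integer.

Gen 1: crossing 1x2. Involves strand 1? yes. Count so far: 1
Gen 2: crossing 2x1. Involves strand 1? yes. Count so far: 2
Gen 3: crossing 2x3. Involves strand 1? no. Count so far: 2
Gen 4: crossing 2x4. Involves strand 1? no. Count so far: 2
Gen 5: crossing 4x2. Involves strand 1? no. Count so far: 2
Gen 6: crossing 3x2. Involves strand 1? no. Count so far: 2
Gen 7: crossing 2x3. Involves strand 1? no. Count so far: 2
Gen 8: crossing 3x2. Involves strand 1? no. Count so far: 2

Answer: 2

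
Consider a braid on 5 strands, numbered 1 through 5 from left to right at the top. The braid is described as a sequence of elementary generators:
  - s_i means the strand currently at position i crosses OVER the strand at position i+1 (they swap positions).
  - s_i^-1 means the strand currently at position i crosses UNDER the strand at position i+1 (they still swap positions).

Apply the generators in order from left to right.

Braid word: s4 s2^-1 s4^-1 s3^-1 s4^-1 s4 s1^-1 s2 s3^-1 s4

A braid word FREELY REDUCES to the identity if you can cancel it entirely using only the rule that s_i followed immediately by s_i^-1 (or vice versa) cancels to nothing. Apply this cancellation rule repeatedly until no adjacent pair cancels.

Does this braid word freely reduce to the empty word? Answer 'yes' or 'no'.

Answer: no

Derivation:
Gen 1 (s4): push. Stack: [s4]
Gen 2 (s2^-1): push. Stack: [s4 s2^-1]
Gen 3 (s4^-1): push. Stack: [s4 s2^-1 s4^-1]
Gen 4 (s3^-1): push. Stack: [s4 s2^-1 s4^-1 s3^-1]
Gen 5 (s4^-1): push. Stack: [s4 s2^-1 s4^-1 s3^-1 s4^-1]
Gen 6 (s4): cancels prior s4^-1. Stack: [s4 s2^-1 s4^-1 s3^-1]
Gen 7 (s1^-1): push. Stack: [s4 s2^-1 s4^-1 s3^-1 s1^-1]
Gen 8 (s2): push. Stack: [s4 s2^-1 s4^-1 s3^-1 s1^-1 s2]
Gen 9 (s3^-1): push. Stack: [s4 s2^-1 s4^-1 s3^-1 s1^-1 s2 s3^-1]
Gen 10 (s4): push. Stack: [s4 s2^-1 s4^-1 s3^-1 s1^-1 s2 s3^-1 s4]
Reduced word: s4 s2^-1 s4^-1 s3^-1 s1^-1 s2 s3^-1 s4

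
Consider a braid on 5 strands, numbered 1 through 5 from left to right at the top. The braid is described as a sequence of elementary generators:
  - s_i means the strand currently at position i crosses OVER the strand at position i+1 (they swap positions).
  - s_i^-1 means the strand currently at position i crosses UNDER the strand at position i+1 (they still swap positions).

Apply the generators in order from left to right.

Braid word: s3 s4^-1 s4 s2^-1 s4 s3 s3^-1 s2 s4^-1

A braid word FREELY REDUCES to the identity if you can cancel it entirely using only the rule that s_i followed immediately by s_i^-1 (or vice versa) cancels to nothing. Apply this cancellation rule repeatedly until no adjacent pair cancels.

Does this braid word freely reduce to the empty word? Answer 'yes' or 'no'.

Gen 1 (s3): push. Stack: [s3]
Gen 2 (s4^-1): push. Stack: [s3 s4^-1]
Gen 3 (s4): cancels prior s4^-1. Stack: [s3]
Gen 4 (s2^-1): push. Stack: [s3 s2^-1]
Gen 5 (s4): push. Stack: [s3 s2^-1 s4]
Gen 6 (s3): push. Stack: [s3 s2^-1 s4 s3]
Gen 7 (s3^-1): cancels prior s3. Stack: [s3 s2^-1 s4]
Gen 8 (s2): push. Stack: [s3 s2^-1 s4 s2]
Gen 9 (s4^-1): push. Stack: [s3 s2^-1 s4 s2 s4^-1]
Reduced word: s3 s2^-1 s4 s2 s4^-1

Answer: no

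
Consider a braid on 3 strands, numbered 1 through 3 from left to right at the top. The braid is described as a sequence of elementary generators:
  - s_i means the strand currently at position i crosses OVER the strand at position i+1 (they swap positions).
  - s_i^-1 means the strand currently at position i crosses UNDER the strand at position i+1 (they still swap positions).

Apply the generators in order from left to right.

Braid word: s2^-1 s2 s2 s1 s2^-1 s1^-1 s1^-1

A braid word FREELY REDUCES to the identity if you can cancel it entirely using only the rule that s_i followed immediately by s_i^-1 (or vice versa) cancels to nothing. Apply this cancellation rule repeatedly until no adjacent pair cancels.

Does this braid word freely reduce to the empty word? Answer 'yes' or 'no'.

Gen 1 (s2^-1): push. Stack: [s2^-1]
Gen 2 (s2): cancels prior s2^-1. Stack: []
Gen 3 (s2): push. Stack: [s2]
Gen 4 (s1): push. Stack: [s2 s1]
Gen 5 (s2^-1): push. Stack: [s2 s1 s2^-1]
Gen 6 (s1^-1): push. Stack: [s2 s1 s2^-1 s1^-1]
Gen 7 (s1^-1): push. Stack: [s2 s1 s2^-1 s1^-1 s1^-1]
Reduced word: s2 s1 s2^-1 s1^-1 s1^-1

Answer: no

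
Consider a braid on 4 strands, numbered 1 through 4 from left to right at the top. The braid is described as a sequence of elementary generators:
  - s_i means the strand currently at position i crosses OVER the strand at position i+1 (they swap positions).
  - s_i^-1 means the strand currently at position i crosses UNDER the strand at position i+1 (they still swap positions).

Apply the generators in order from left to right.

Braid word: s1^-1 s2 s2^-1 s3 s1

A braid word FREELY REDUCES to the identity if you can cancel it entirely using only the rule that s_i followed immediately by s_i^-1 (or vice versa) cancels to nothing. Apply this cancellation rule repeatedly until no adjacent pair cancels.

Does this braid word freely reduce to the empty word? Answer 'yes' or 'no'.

Gen 1 (s1^-1): push. Stack: [s1^-1]
Gen 2 (s2): push. Stack: [s1^-1 s2]
Gen 3 (s2^-1): cancels prior s2. Stack: [s1^-1]
Gen 4 (s3): push. Stack: [s1^-1 s3]
Gen 5 (s1): push. Stack: [s1^-1 s3 s1]
Reduced word: s1^-1 s3 s1

Answer: no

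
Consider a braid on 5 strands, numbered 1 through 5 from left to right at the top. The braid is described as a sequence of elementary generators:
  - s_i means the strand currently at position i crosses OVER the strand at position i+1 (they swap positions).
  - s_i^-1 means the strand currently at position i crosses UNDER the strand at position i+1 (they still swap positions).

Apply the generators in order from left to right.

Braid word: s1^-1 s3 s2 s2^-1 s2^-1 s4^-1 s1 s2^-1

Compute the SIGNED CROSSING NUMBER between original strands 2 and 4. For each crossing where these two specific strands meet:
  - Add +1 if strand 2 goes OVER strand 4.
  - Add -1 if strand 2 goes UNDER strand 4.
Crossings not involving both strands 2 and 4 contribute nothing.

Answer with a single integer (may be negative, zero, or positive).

Answer: 1

Derivation:
Gen 1: crossing 1x2. Both 2&4? no. Sum: 0
Gen 2: crossing 3x4. Both 2&4? no. Sum: 0
Gen 3: crossing 1x4. Both 2&4? no. Sum: 0
Gen 4: crossing 4x1. Both 2&4? no. Sum: 0
Gen 5: crossing 1x4. Both 2&4? no. Sum: 0
Gen 6: crossing 3x5. Both 2&4? no. Sum: 0
Gen 7: 2 over 4. Both 2&4? yes. Contrib: +1. Sum: 1
Gen 8: crossing 2x1. Both 2&4? no. Sum: 1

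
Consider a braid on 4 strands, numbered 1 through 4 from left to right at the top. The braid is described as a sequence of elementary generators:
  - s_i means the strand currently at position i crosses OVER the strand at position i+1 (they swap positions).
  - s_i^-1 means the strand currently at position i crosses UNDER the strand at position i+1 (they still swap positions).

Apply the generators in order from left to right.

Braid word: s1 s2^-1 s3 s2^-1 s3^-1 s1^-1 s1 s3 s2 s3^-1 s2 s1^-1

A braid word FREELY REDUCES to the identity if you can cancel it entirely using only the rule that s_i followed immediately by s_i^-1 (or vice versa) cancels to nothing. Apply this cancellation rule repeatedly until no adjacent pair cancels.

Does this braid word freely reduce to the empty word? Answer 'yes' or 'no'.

Answer: yes

Derivation:
Gen 1 (s1): push. Stack: [s1]
Gen 2 (s2^-1): push. Stack: [s1 s2^-1]
Gen 3 (s3): push. Stack: [s1 s2^-1 s3]
Gen 4 (s2^-1): push. Stack: [s1 s2^-1 s3 s2^-1]
Gen 5 (s3^-1): push. Stack: [s1 s2^-1 s3 s2^-1 s3^-1]
Gen 6 (s1^-1): push. Stack: [s1 s2^-1 s3 s2^-1 s3^-1 s1^-1]
Gen 7 (s1): cancels prior s1^-1. Stack: [s1 s2^-1 s3 s2^-1 s3^-1]
Gen 8 (s3): cancels prior s3^-1. Stack: [s1 s2^-1 s3 s2^-1]
Gen 9 (s2): cancels prior s2^-1. Stack: [s1 s2^-1 s3]
Gen 10 (s3^-1): cancels prior s3. Stack: [s1 s2^-1]
Gen 11 (s2): cancels prior s2^-1. Stack: [s1]
Gen 12 (s1^-1): cancels prior s1. Stack: []
Reduced word: (empty)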